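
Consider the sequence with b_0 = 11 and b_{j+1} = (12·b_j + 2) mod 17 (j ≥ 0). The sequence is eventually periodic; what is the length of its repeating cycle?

16

We have b_0 = 11; b_1 = 15; b_2 = 12; b_3 = 10; b_4 = 3; b_5 = 4; b_6 = 16; b_7 = 7; b_8 = 1; b_9 = 14; b_{10} = 0; b_{11} = 2; b_{12} = 9; b_{13} = 8; b_{14} = 13; b_{15} = 5; b_{16} = 11.
Since b_{16} = b_0 = 11, the sequence is periodic with period 16.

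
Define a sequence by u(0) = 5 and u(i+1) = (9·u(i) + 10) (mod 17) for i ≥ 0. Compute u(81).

Listing terms: u(0) = 5; u(1) = 4; u(2) = 12; u(3) = 16; u(4) = 1; u(5) = 2; u(6) = 11; u(7) = 7; u(8) = 5.
Since u(8) = u(0) = 5, the sequence is periodic with period 8.
So u(81) = u(0 + ((81-0) mod 8)) = u(1) = 4.

4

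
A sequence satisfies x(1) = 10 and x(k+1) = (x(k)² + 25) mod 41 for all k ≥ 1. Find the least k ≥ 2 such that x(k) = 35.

9

x(1) = 10, x(2) = 2, x(3) = 29, x(4) = 5, x(5) = 9, x(6) = 24, x(7) = 27, x(8) = 16, x(9) = 35, x(10) = 20, x(11) = 15, x(12) = 4, x(13) = 0, x(14) = 25, x(15) = 35.
Since x(15) = x(9) = 35, the sequence is eventually periodic: after a pre-period of length 8 it cycles with period 6.
The value 35 first appears (with k ≥ 2) at x(9).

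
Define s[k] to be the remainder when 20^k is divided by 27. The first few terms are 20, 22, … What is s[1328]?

13

Listing terms: s[1] = 20; s[2] = 22; s[3] = 8; s[4] = 25; s[5] = 14; s[6] = 10; s[7] = 11; s[8] = 4; s[9] = 26; s[10] = 7; s[11] = 5; s[12] = 19; s[13] = 2; s[14] = 13; s[15] = 17; s[16] = 16; s[17] = 23; s[18] = 1; s[19] = 20.
The sequence repeats with period 18.
So s[1328] = s[1 + ((1328-1) mod 18)] = s[14] = 13.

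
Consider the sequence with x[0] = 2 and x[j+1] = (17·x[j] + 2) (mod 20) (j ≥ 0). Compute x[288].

2

We have x[0] = 2, x[1] = 16, x[2] = 14, x[3] = 0, x[4] = 2.
The sequence repeats with period 4.
(288 - 0) mod 4 = 0, so x[288] = x[0] = 2.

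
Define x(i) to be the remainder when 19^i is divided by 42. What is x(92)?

Listing terms: x(1) = 19; x(2) = 25; x(3) = 13; x(4) = 37; x(5) = 31; x(6) = 1; x(7) = 19.
The sequence repeats with period 6.
(92 - 1) mod 6 = 1, so x(92) = x(2) = 25.

25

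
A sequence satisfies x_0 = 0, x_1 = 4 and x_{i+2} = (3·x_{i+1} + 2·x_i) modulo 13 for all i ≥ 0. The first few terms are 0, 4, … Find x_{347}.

2

Listing terms: x_0 = 0; x_1 = 4; x_2 = 12; x_3 = 5; x_4 = 0; x_5 = 10; x_6 = 4; x_7 = 6; x_8 = 0; x_9 = 12; x_{10} = 10; x_{11} = 2; x_{12} = 0; x_{13} = 4.
The sequence repeats with period 12.
So x_{347} = x_{0 + ((347-0) mod 12)} = x_{11} = 2.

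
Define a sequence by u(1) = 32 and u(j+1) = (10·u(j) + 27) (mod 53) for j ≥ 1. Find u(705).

Computing terms: u(1) = 32,  u(2) = 29,  u(3) = 52,  u(4) = 17,  u(5) = 38,  u(6) = 36,  u(7) = 16,  u(8) = 28,  u(9) = 42,  u(10) = 23,  u(11) = 45,  u(12) = 0,  u(13) = 27,  u(14) = 32.
Since u(14) = u(1) = 32, the sequence is periodic with period 13.
(705 - 1) mod 13 = 2, so u(705) = u(3) = 52.

52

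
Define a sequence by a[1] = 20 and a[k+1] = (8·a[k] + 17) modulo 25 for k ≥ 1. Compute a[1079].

Computing terms: a[1] = 20; a[2] = 2; a[3] = 8; a[4] = 6; a[5] = 15; a[6] = 12; a[7] = 13; a[8] = 21; a[9] = 10; a[10] = 22; a[11] = 18; a[12] = 11; a[13] = 5; a[14] = 7; a[15] = 23; a[16] = 1; a[17] = 0; a[18] = 17; a[19] = 3; a[20] = 16; a[21] = 20.
Since a[21] = a[1] = 20, the sequence is periodic with period 20.
(1079 - 1) mod 20 = 18, so a[1079] = a[19] = 3.

3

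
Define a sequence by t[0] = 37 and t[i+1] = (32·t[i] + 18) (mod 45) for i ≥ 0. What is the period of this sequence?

t[0] = 37,  t[1] = 32,  t[2] = 7,  t[3] = 17,  t[4] = 22,  t[5] = 2,  t[6] = 37.
Since t[6] = t[0] = 37, the sequence is periodic with period 6.

6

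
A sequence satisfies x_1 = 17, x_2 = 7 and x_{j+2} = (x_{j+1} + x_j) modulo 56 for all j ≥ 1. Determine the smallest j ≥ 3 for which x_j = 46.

Listing terms: x_1 = 17,  x_2 = 7,  x_3 = 24,  x_4 = 31,  x_5 = 55,  x_6 = 30,  x_7 = 29,  x_8 = 3,  x_9 = 32,  x_{10} = 35,  x_{11} = 11,  x_{12} = 46,  x_{13} = 1,  x_{14} = 47,  x_{15} = 48,  x_{16} = 39,  x_{17} = 31,  x_{18} = 14,  x_{19} = 45,  x_{20} = 3,  x_{21} = 48,  x_{22} = 51,  x_{23} = 43,  x_{24} = 38,  x_{25} = 25,  x_{26} = 7,  x_{27} = 32,  x_{28} = 39,  x_{29} = 15,  x_{30} = 54,  x_{31} = 13,  x_{32} = 11,  x_{33} = 24,  x_{34} = 35,  x_{35} = 3,  x_{36} = 38,  x_{37} = 41,  x_{38} = 23,  x_{39} = 8,  x_{40} = 31,  x_{41} = 39,  x_{42} = 14,  x_{43} = 53,  x_{44} = 11,  x_{45} = 8,  x_{46} = 19,  x_{47} = 27,  x_{48} = 46,  x_{49} = 17,  x_{50} = 7.
The sequence repeats with period 48.
The value 46 first appears (with j ≥ 3) at x_{12}.

12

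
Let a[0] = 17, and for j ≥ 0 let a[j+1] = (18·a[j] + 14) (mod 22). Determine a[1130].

6

Listing terms: a[0] = 17; a[1] = 12; a[2] = 10; a[3] = 18; a[4] = 8; a[5] = 4; a[6] = 20; a[7] = 0; a[8] = 14; a[9] = 2; a[10] = 6; a[11] = 12.
Since a[11] = a[1] = 12, the sequence is eventually periodic: after a pre-period of length 1 it cycles with period 10.
For j ≥ 1, a[j] depends only on (j - 1) mod 10. (1130 - 1) mod 10 = 9, so a[1130] = a[10] = 6.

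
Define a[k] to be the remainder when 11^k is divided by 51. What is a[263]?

20

We have a[1] = 11,  a[2] = 19,  a[3] = 5,  a[4] = 4,  a[5] = 44,  a[6] = 25,  a[7] = 20,  a[8] = 16,  a[9] = 23,  a[10] = 49,  a[11] = 29,  a[12] = 13,  a[13] = 41,  a[14] = 43,  a[15] = 14,  a[16] = 1,  a[17] = 11.
Since a[17] = a[1] = 11, the sequence is periodic with period 16.
(263 - 1) mod 16 = 6, so a[263] = a[7] = 20.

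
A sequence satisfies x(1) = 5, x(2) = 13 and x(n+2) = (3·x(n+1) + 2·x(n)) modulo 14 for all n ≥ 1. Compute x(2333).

Computing terms: x(1) = 5,  x(2) = 13,  x(3) = 7,  x(4) = 5,  x(5) = 1,  x(6) = 13,  x(7) = 13,  x(8) = 9,  x(9) = 11,  x(10) = 9,  x(11) = 7,  x(12) = 11,  x(13) = 5,  x(14) = 9,  x(15) = 9,  x(16) = 3,  x(17) = 13,  x(18) = 3,  x(19) = 7,  x(20) = 13,  x(21) = 11,  x(22) = 3,  x(23) = 3,  x(24) = 1,  x(25) = 9,  x(26) = 1,  x(27) = 7,  x(28) = 9,  x(29) = 13,  x(30) = 1,  x(31) = 1,  x(32) = 5,  x(33) = 3,  x(34) = 5,  x(35) = 7,  x(36) = 3,  x(37) = 9,  x(38) = 5,  x(39) = 5,  x(40) = 11,  x(41) = 1,  x(42) = 11,  x(43) = 7,  x(44) = 1,  x(45) = 3,  x(46) = 11,  x(47) = 11,  x(48) = 13,  x(49) = 5,  x(50) = 13.
The sequence repeats with period 48.
(2333 - 1) mod 48 = 28, so x(2333) = x(29) = 13.

13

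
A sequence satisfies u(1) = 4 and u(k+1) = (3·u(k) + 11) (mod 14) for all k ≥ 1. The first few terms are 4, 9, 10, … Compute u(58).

13

We have u(1) = 4,  u(2) = 9,  u(3) = 10,  u(4) = 13,  u(5) = 8,  u(6) = 7,  u(7) = 4.
Since u(7) = u(1) = 4, the sequence is periodic with period 6.
So u(58) = u(1 + ((58-1) mod 6)) = u(4) = 13.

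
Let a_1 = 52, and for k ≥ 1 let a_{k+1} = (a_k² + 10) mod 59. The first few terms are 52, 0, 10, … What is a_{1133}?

a_1 = 52,  a_2 = 0,  a_3 = 10,  a_4 = 51,  a_5 = 15,  a_6 = 58,  a_7 = 11,  a_8 = 13,  a_9 = 2,  a_{10} = 14,  a_{11} = 29,  a_{12} = 25,  a_{13} = 45,  a_{14} = 29.
Since a_{14} = a_{11} = 29, the sequence is eventually periodic: after a pre-period of length 10 it cycles with period 3.
For k ≥ 11, a_k depends only on (k - 11) mod 3. (1133 - 11) mod 3 = 0, so a_{1133} = a_{11} = 29.

29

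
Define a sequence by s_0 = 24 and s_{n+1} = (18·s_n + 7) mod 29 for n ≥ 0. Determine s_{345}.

19

s_0 = 24; s_1 = 4; s_2 = 21; s_3 = 8; s_4 = 6; s_5 = 28; s_6 = 18; s_7 = 12; s_8 = 20; s_9 = 19; s_{10} = 1; s_{11} = 25; s_{12} = 22; s_{13} = 26; s_{14} = 11; s_{15} = 2; s_{16} = 14; s_{17} = 27; s_{18} = 0; s_{19} = 7; s_{20} = 17; s_{21} = 23; s_{22} = 15; s_{23} = 16; s_{24} = 5; s_{25} = 10; s_{26} = 13; s_{27} = 9; s_{28} = 24.
Since s_{28} = s_0 = 24, the sequence is periodic with period 28.
(345 - 0) mod 28 = 9, so s_{345} = s_9 = 19.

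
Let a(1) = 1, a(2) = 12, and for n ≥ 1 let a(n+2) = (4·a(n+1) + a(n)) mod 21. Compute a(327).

Listing terms: a(1) = 1, a(2) = 12, a(3) = 7, a(4) = 19, a(5) = 20, a(6) = 15, a(7) = 17, a(8) = 20, a(9) = 13, a(10) = 9, a(11) = 7, a(12) = 16, a(13) = 8, a(14) = 6, a(15) = 11, a(16) = 8, a(17) = 1, a(18) = 12.
Since (a(17), a(18)) = (a(1), a(2)) = (1, 12) (two consecutive terms determine the rest), the sequence is periodic with period 16.
(327 - 1) mod 16 = 6, so a(327) = a(7) = 17.

17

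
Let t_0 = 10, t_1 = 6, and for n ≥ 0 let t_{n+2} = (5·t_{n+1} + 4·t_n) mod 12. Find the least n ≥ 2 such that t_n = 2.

We have t_0 = 10,  t_1 = 6,  t_2 = 10,  t_3 = 2,  t_4 = 2,  t_5 = 6,  t_6 = 2,  t_7 = 10,  t_8 = 10,  t_9 = 6.
Since (t_8, t_9) = (t_0, t_1) = (10, 6) (two consecutive terms determine the rest), the sequence is periodic with period 8.
The value 2 first appears (with n ≥ 2) at t_3.

3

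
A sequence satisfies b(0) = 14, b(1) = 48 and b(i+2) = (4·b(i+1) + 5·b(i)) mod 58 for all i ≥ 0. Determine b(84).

We have b(0) = 14; b(1) = 48; b(2) = 30; b(3) = 12; b(4) = 24; b(5) = 40; b(6) = 48; b(7) = 44; b(8) = 10; b(9) = 28; b(10) = 46; b(11) = 34; b(12) = 18; b(13) = 10; b(14) = 14; b(15) = 48.
Since (b(14), b(15)) = (b(0), b(1)) = (14, 48) (two consecutive terms determine the rest), the sequence is periodic with period 14.
(84 - 0) mod 14 = 0, so b(84) = b(0) = 14.

14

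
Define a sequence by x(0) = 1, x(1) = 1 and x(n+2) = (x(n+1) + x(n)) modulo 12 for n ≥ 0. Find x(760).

1

Computing terms: x(0) = 1, x(1) = 1, x(2) = 2, x(3) = 3, x(4) = 5, x(5) = 8, x(6) = 1, x(7) = 9, x(8) = 10, x(9) = 7, x(10) = 5, x(11) = 0, x(12) = 5, x(13) = 5, x(14) = 10, x(15) = 3, x(16) = 1, x(17) = 4, x(18) = 5, x(19) = 9, x(20) = 2, x(21) = 11, x(22) = 1, x(23) = 0, x(24) = 1, x(25) = 1.
The sequence repeats with period 24.
So x(760) = x(0 + ((760-0) mod 24)) = x(16) = 1.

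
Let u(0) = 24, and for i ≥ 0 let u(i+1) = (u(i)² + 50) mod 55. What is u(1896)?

21

u(0) = 24,  u(1) = 21,  u(2) = 51,  u(3) = 11,  u(4) = 6,  u(5) = 31,  u(6) = 21.
Since u(6) = u(1) = 21, the sequence is eventually periodic: after a pre-period of length 1 it cycles with period 5.
For i ≥ 1, u(i) depends only on (i - 1) mod 5. (1896 - 1) mod 5 = 0, so u(1896) = u(1) = 21.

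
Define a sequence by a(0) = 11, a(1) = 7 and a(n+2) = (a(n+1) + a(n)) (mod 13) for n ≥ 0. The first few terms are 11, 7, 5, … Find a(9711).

12

We have a(0) = 11, a(1) = 7, a(2) = 5, a(3) = 12, a(4) = 4, a(5) = 3, a(6) = 7, a(7) = 10, a(8) = 4, a(9) = 1, a(10) = 5, a(11) = 6, a(12) = 11, a(13) = 4, a(14) = 2, a(15) = 6, a(16) = 8, a(17) = 1, a(18) = 9, a(19) = 10, a(20) = 6, a(21) = 3, a(22) = 9, a(23) = 12, a(24) = 8, a(25) = 7, a(26) = 2, a(27) = 9, a(28) = 11, a(29) = 7.
Since (a(28), a(29)) = (a(0), a(1)) = (11, 7) (two consecutive terms determine the rest), the sequence is periodic with period 28.
(9711 - 0) mod 28 = 23, so a(9711) = a(23) = 12.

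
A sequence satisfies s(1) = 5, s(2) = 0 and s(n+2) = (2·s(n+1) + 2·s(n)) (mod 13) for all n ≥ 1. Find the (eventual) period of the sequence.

12

s(1) = 5,  s(2) = 0,  s(3) = 10,  s(4) = 7,  s(5) = 8,  s(6) = 4,  s(7) = 11,  s(8) = 4,  s(9) = 4,  s(10) = 3,  s(11) = 1,  s(12) = 8,  s(13) = 5,  s(14) = 0.
The sequence repeats with period 12.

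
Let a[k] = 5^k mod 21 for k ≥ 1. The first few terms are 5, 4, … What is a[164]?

4

Computing terms: a[1] = 5; a[2] = 4; a[3] = 20; a[4] = 16; a[5] = 17; a[6] = 1; a[7] = 5.
The sequence repeats with period 6.
(164 - 1) mod 6 = 1, so a[164] = a[2] = 4.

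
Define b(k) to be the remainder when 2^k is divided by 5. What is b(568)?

Listing terms: b(0) = 1; b(1) = 2; b(2) = 4; b(3) = 3; b(4) = 1.
Since b(4) = b(0) = 1, the sequence is periodic with period 4.
(568 - 0) mod 4 = 0, so b(568) = b(0) = 1.

1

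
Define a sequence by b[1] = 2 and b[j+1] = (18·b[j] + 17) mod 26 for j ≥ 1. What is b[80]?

Computing terms: b[1] = 2, b[2] = 1, b[3] = 9, b[4] = 23, b[5] = 15, b[6] = 1.
Since b[6] = b[2] = 1, the sequence is eventually periodic: after a pre-period of length 1 it cycles with period 4.
For j ≥ 2, b[j] depends only on (j - 2) mod 4. (80 - 2) mod 4 = 2, so b[80] = b[4] = 23.

23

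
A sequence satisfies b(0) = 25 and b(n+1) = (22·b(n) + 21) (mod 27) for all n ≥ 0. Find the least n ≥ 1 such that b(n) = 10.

8

We have b(0) = 25, b(1) = 4, b(2) = 1, b(3) = 16, b(4) = 22, b(5) = 19, b(6) = 7, b(7) = 13, b(8) = 10, b(9) = 25.
The sequence repeats with period 9.
The value 10 first appears (with n ≥ 1) at b(8).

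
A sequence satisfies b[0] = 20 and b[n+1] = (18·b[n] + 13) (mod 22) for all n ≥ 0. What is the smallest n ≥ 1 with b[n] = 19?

7

We have b[0] = 20; b[1] = 21; b[2] = 17; b[3] = 11; b[4] = 13; b[5] = 5; b[6] = 15; b[7] = 19; b[8] = 3; b[9] = 1; b[10] = 9; b[11] = 21.
Since b[11] = b[1] = 21, the sequence is eventually periodic: after a pre-period of length 1 it cycles with period 10.
The value 19 first appears (with n ≥ 1) at b[7].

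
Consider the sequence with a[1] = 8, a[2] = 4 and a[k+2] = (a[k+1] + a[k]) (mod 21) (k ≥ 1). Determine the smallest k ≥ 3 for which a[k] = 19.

Computing terms: a[1] = 8, a[2] = 4, a[3] = 12, a[4] = 16, a[5] = 7, a[6] = 2, a[7] = 9, a[8] = 11, a[9] = 20, a[10] = 10, a[11] = 9, a[12] = 19, a[13] = 7, a[14] = 5, a[15] = 12, a[16] = 17, a[17] = 8, a[18] = 4.
Since (a[17], a[18]) = (a[1], a[2]) = (8, 4) (two consecutive terms determine the rest), the sequence is periodic with period 16.
The value 19 first appears (with k ≥ 3) at a[12].

12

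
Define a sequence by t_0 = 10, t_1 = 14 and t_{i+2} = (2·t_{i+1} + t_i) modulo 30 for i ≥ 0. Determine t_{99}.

0

We have t_0 = 10; t_1 = 14; t_2 = 8; t_3 = 0; t_4 = 8; t_5 = 16; t_6 = 10; t_7 = 6; t_8 = 22; t_9 = 20; t_{10} = 2; t_{11} = 24; t_{12} = 20; t_{13} = 4; t_{14} = 28; t_{15} = 0; t_{16} = 28; t_{17} = 26; t_{18} = 20; t_{19} = 6; t_{20} = 2; t_{21} = 10; t_{22} = 22; t_{23} = 24; t_{24} = 10; t_{25} = 14.
Since (t_{24}, t_{25}) = (t_0, t_1) = (10, 14) (two consecutive terms determine the rest), the sequence is periodic with period 24.
So t_{99} = t_{0 + ((99-0) mod 24)} = t_3 = 0.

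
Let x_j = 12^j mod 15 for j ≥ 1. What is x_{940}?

Computing terms: x_1 = 12, x_2 = 9, x_3 = 3, x_4 = 6, x_5 = 12.
The sequence repeats with period 4.
(940 - 1) mod 4 = 3, so x_{940} = x_4 = 6.

6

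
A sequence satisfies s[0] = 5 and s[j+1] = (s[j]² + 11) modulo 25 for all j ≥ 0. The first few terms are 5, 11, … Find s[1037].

7

Listing terms: s[0] = 5; s[1] = 11; s[2] = 7; s[3] = 10; s[4] = 11.
Since s[4] = s[1] = 11, the sequence is eventually periodic: after a pre-period of length 1 it cycles with period 3.
For j ≥ 1, s[j] depends only on (j - 1) mod 3. (1037 - 1) mod 3 = 1, so s[1037] = s[2] = 7.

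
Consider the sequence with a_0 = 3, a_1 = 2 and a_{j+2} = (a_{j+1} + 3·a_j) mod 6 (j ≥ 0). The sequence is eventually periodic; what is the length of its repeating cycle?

3

a_0 = 3, a_1 = 2, a_2 = 5, a_3 = 5, a_4 = 2, a_5 = 5.
Since (a_4, a_5) = (a_1, a_2) = (2, 5) (two consecutive terms determine the rest), the sequence is eventually periodic: after a pre-period of length 1 it cycles with period 3.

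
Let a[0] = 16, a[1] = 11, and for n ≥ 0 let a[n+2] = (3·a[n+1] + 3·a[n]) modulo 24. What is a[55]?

3

We have a[0] = 16,  a[1] = 11,  a[2] = 9,  a[3] = 12,  a[4] = 15,  a[5] = 9,  a[6] = 0,  a[7] = 3,  a[8] = 9,  a[9] = 12.
Since (a[8], a[9]) = (a[2], a[3]) = (9, 12) (two consecutive terms determine the rest), the sequence is eventually periodic: after a pre-period of length 2 it cycles with period 6.
For n ≥ 2, a[n] depends only on (n - 2) mod 6. (55 - 2) mod 6 = 5, so a[55] = a[7] = 3.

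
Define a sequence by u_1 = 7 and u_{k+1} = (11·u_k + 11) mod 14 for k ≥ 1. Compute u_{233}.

We have u_1 = 7; u_2 = 4; u_3 = 13; u_4 = 0; u_5 = 11; u_6 = 6; u_7 = 7.
Since u_7 = u_1 = 7, the sequence is periodic with period 6.
(233 - 1) mod 6 = 4, so u_{233} = u_5 = 11.

11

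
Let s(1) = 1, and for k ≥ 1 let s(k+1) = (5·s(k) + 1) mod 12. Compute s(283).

7

s(1) = 1; s(2) = 6; s(3) = 7; s(4) = 0; s(5) = 1.
The sequence repeats with period 4.
So s(283) = s(1 + ((283-1) mod 4)) = s(3) = 7.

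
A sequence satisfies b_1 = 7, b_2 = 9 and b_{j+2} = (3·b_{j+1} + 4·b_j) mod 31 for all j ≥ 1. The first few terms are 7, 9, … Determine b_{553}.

24

Listing terms: b_1 = 7,  b_2 = 9,  b_3 = 24,  b_4 = 15,  b_5 = 17,  b_6 = 18,  b_7 = 29,  b_8 = 4,  b_9 = 4,  b_{10} = 28,  b_{11} = 7,  b_{12} = 9.
Since (b_{11}, b_{12}) = (b_1, b_2) = (7, 9) (two consecutive terms determine the rest), the sequence is periodic with period 10.
So b_{553} = b_{1 + ((553-1) mod 10)} = b_3 = 24.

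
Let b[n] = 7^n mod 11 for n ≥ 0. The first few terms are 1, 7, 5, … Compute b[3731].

7

Listing terms: b[0] = 1, b[1] = 7, b[2] = 5, b[3] = 2, b[4] = 3, b[5] = 10, b[6] = 4, b[7] = 6, b[8] = 9, b[9] = 8, b[10] = 1.
Since b[10] = b[0] = 1, the sequence is periodic with period 10.
So b[3731] = b[0 + ((3731-0) mod 10)] = b[1] = 7.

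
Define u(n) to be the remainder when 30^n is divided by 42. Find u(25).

30

u(1) = 30,  u(2) = 18,  u(3) = 36,  u(4) = 30.
The sequence repeats with period 3.
(25 - 1) mod 3 = 0, so u(25) = u(1) = 30.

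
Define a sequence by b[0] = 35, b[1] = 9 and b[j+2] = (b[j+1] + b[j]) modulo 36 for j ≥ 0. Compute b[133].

We have b[0] = 35; b[1] = 9; b[2] = 8; b[3] = 17; b[4] = 25; b[5] = 6; b[6] = 31; b[7] = 1; b[8] = 32; b[9] = 33; b[10] = 29; b[11] = 26; b[12] = 19; b[13] = 9; b[14] = 28; b[15] = 1; b[16] = 29; b[17] = 30; b[18] = 23; b[19] = 17; b[20] = 4; b[21] = 21; b[22] = 25; b[23] = 10; b[24] = 35; b[25] = 9.
Since (b[24], b[25]) = (b[0], b[1]) = (35, 9) (two consecutive terms determine the rest), the sequence is periodic with period 24.
(133 - 0) mod 24 = 13, so b[133] = b[13] = 9.

9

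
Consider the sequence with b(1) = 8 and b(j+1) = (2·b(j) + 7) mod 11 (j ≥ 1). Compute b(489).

b(1) = 8, b(2) = 1, b(3) = 9, b(4) = 3, b(5) = 2, b(6) = 0, b(7) = 7, b(8) = 10, b(9) = 5, b(10) = 6, b(11) = 8.
Since b(11) = b(1) = 8, the sequence is periodic with period 10.
(489 - 1) mod 10 = 8, so b(489) = b(9) = 5.

5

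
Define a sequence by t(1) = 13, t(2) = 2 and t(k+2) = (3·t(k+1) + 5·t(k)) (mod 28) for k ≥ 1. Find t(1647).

15

Computing terms: t(1) = 13,  t(2) = 2,  t(3) = 15,  t(4) = 27,  t(5) = 16,  t(6) = 15,  t(7) = 13,  t(8) = 2.
Since (t(7), t(8)) = (t(1), t(2)) = (13, 2) (two consecutive terms determine the rest), the sequence is periodic with period 6.
So t(1647) = t(1 + ((1647-1) mod 6)) = t(3) = 15.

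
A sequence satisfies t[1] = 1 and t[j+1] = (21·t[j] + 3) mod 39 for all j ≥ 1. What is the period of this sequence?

Computing terms: t[1] = 1, t[2] = 24, t[3] = 0, t[4] = 3, t[5] = 27, t[6] = 24.
Since t[6] = t[2] = 24, the sequence is eventually periodic: after a pre-period of length 1 it cycles with period 4.

4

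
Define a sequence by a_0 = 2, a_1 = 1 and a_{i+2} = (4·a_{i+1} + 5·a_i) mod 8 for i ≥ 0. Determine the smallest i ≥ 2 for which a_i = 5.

a_0 = 2,  a_1 = 1,  a_2 = 6,  a_3 = 5,  a_4 = 2,  a_5 = 1.
The sequence repeats with period 4.
The value 5 first appears (with i ≥ 2) at a_3.

3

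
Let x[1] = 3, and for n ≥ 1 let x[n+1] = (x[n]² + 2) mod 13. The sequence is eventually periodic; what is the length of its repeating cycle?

4

Listing terms: x[1] = 3,  x[2] = 11,  x[3] = 6,  x[4] = 12,  x[5] = 3.
The sequence repeats with period 4.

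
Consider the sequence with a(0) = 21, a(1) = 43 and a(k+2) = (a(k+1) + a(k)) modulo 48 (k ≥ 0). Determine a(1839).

Listing terms: a(0) = 21, a(1) = 43, a(2) = 16, a(3) = 11, a(4) = 27, a(5) = 38, a(6) = 17, a(7) = 7, a(8) = 24, a(9) = 31, a(10) = 7, a(11) = 38, a(12) = 45, a(13) = 35, a(14) = 32, a(15) = 19, a(16) = 3, a(17) = 22, a(18) = 25, a(19) = 47, a(20) = 24, a(21) = 23, a(22) = 47, a(23) = 22, a(24) = 21, a(25) = 43.
Since (a(24), a(25)) = (a(0), a(1)) = (21, 43) (two consecutive terms determine the rest), the sequence is periodic with period 24.
(1839 - 0) mod 24 = 15, so a(1839) = a(15) = 19.

19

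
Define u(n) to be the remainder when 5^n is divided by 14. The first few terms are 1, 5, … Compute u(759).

13

Listing terms: u(0) = 1; u(1) = 5; u(2) = 11; u(3) = 13; u(4) = 9; u(5) = 3; u(6) = 1.
Since u(6) = u(0) = 1, the sequence is periodic with period 6.
(759 - 0) mod 6 = 3, so u(759) = u(3) = 13.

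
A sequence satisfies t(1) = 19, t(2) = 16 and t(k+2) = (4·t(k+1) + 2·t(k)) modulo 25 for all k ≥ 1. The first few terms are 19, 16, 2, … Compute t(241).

We have t(1) = 19,  t(2) = 16,  t(3) = 2,  t(4) = 15,  t(5) = 14,  t(6) = 11,  t(7) = 22,  t(8) = 10,  t(9) = 9,  t(10) = 6,  t(11) = 17,  t(12) = 5,  t(13) = 4,  t(14) = 1,  t(15) = 12,  t(16) = 0,  t(17) = 24,  t(18) = 21,  t(19) = 7,  t(20) = 20,  t(21) = 19,  t(22) = 16.
Since (t(21), t(22)) = (t(1), t(2)) = (19, 16) (two consecutive terms determine the rest), the sequence is periodic with period 20.
So t(241) = t(1 + ((241-1) mod 20)) = t(1) = 19.

19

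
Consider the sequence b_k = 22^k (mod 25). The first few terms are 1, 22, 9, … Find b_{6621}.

Listing terms: b_0 = 1, b_1 = 22, b_2 = 9, b_3 = 23, b_4 = 6, b_5 = 7, b_6 = 4, b_7 = 13, b_8 = 11, b_9 = 17, b_{10} = 24, b_{11} = 3, b_{12} = 16, b_{13} = 2, b_{14} = 19, b_{15} = 18, b_{16} = 21, b_{17} = 12, b_{18} = 14, b_{19} = 8, b_{20} = 1.
The sequence repeats with period 20.
(6621 - 0) mod 20 = 1, so b_{6621} = b_1 = 22.

22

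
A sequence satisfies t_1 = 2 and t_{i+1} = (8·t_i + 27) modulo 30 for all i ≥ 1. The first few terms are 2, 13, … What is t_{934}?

13

Computing terms: t_1 = 2; t_2 = 13; t_3 = 11; t_4 = 25; t_5 = 17; t_6 = 13.
Since t_6 = t_2 = 13, the sequence is eventually periodic: after a pre-period of length 1 it cycles with period 4.
For i ≥ 2, t_i depends only on (i - 2) mod 4. (934 - 2) mod 4 = 0, so t_{934} = t_2 = 13.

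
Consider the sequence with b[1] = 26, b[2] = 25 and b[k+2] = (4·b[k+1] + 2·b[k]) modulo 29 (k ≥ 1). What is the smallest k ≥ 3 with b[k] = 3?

Listing terms: b[1] = 26; b[2] = 25; b[3] = 7; b[4] = 20; b[5] = 7; b[6] = 10; b[7] = 25; b[8] = 4; b[9] = 8; b[10] = 11; b[11] = 2; b[12] = 1; b[13] = 8; b[14] = 5; b[15] = 7; b[16] = 9; b[17] = 21; b[18] = 15; b[19] = 15; b[20] = 3; b[21] = 13; b[22] = 0; b[23] = 26; b[24] = 17; b[25] = 4; b[26] = 21; b[27] = 5; b[28] = 4; b[29] = 26; b[30] = 25.
Since (b[29], b[30]) = (b[1], b[2]) = (26, 25) (two consecutive terms determine the rest), the sequence is periodic with period 28.
The value 3 first appears (with k ≥ 3) at b[20].

20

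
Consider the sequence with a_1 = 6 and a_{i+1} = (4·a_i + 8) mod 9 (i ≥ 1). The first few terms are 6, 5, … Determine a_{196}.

Listing terms: a_1 = 6; a_2 = 5; a_3 = 1; a_4 = 3; a_5 = 2; a_6 = 7; a_7 = 0; a_8 = 8; a_9 = 4; a_{10} = 6.
Since a_{10} = a_1 = 6, the sequence is periodic with period 9.
(196 - 1) mod 9 = 6, so a_{196} = a_7 = 0.

0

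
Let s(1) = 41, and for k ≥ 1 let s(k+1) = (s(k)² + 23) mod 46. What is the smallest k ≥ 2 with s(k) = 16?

Listing terms: s(1) = 41,  s(2) = 2,  s(3) = 27,  s(4) = 16,  s(5) = 3,  s(6) = 32,  s(7) = 35,  s(8) = 6,  s(9) = 13,  s(10) = 8,  s(11) = 41.
The sequence repeats with period 10.
The value 16 first appears (with k ≥ 2) at s(4).

4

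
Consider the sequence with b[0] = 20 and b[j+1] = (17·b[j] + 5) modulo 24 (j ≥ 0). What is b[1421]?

Listing terms: b[0] = 20, b[1] = 9, b[2] = 14, b[3] = 3, b[4] = 8, b[5] = 21, b[6] = 2, b[7] = 15, b[8] = 20.
The sequence repeats with period 8.
So b[1421] = b[0 + ((1421-0) mod 8)] = b[5] = 21.

21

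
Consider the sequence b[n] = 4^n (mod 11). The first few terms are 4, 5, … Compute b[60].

1

Computing terms: b[1] = 4, b[2] = 5, b[3] = 9, b[4] = 3, b[5] = 1, b[6] = 4.
Since b[6] = b[1] = 4, the sequence is periodic with period 5.
So b[60] = b[1 + ((60-1) mod 5)] = b[5] = 1.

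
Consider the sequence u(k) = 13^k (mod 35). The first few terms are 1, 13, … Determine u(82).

We have u(0) = 1,  u(1) = 13,  u(2) = 29,  u(3) = 27,  u(4) = 1.
The sequence repeats with period 4.
(82 - 0) mod 4 = 2, so u(82) = u(2) = 29.

29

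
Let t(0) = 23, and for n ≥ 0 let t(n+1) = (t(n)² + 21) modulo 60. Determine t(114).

t(0) = 23; t(1) = 10; t(2) = 1; t(3) = 22; t(4) = 25; t(5) = 46; t(6) = 37; t(7) = 10.
Since t(7) = t(1) = 10, the sequence is eventually periodic: after a pre-period of length 1 it cycles with period 6.
For n ≥ 1, t(n) depends only on (n - 1) mod 6. (114 - 1) mod 6 = 5, so t(114) = t(6) = 37.

37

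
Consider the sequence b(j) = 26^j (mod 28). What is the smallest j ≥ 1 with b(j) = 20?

b(0) = 1; b(1) = 26; b(2) = 4; b(3) = 20; b(4) = 16; b(5) = 24; b(6) = 8; b(7) = 12; b(8) = 4.
Since b(8) = b(2) = 4, the sequence is eventually periodic: after a pre-period of length 2 it cycles with period 6.
The value 20 first appears (with j ≥ 1) at b(3).

3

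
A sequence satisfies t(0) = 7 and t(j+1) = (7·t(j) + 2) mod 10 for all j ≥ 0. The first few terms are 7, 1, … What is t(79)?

5

We have t(0) = 7,  t(1) = 1,  t(2) = 9,  t(3) = 5,  t(4) = 7.
Since t(4) = t(0) = 7, the sequence is periodic with period 4.
(79 - 0) mod 4 = 3, so t(79) = t(3) = 5.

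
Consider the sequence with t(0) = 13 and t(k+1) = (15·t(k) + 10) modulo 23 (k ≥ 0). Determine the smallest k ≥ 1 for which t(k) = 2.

t(0) = 13,  t(1) = 21,  t(2) = 3,  t(3) = 9,  t(4) = 7,  t(5) = 0,  t(6) = 10,  t(7) = 22,  t(8) = 18,  t(9) = 4,  t(10) = 1,  t(11) = 2,  t(12) = 17,  t(13) = 12,  t(14) = 6,  t(15) = 8,  t(16) = 15,  t(17) = 5,  t(18) = 16,  t(19) = 20,  t(20) = 11,  t(21) = 14,  t(22) = 13.
The sequence repeats with period 22.
The value 2 first appears (with k ≥ 1) at t(11).

11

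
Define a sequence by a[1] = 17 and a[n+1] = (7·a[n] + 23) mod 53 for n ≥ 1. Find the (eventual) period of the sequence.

We have a[1] = 17; a[2] = 36; a[3] = 10; a[4] = 40; a[5] = 38; a[6] = 24; a[7] = 32; a[8] = 35; a[9] = 3; a[10] = 44; a[11] = 13; a[12] = 8; a[13] = 26; a[14] = 46; a[15] = 27; a[16] = 0; a[17] = 23; a[18] = 25; a[19] = 39; a[20] = 31; a[21] = 28; a[22] = 7; a[23] = 19; a[24] = 50; a[25] = 2; a[26] = 37; a[27] = 17.
The sequence repeats with period 26.

26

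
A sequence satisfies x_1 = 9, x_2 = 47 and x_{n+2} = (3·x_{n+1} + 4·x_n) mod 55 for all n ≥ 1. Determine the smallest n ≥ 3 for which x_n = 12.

We have x_1 = 9, x_2 = 47, x_3 = 12, x_4 = 4, x_5 = 5, x_6 = 31, x_7 = 3, x_8 = 23, x_9 = 26, x_{10} = 5, x_{11} = 9, x_{12} = 47.
The sequence repeats with period 10.
The value 12 first appears (with n ≥ 3) at x_3.

3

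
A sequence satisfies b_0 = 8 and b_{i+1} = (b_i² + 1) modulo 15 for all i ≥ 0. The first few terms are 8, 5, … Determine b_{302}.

11

Computing terms: b_0 = 8; b_1 = 5; b_2 = 11; b_3 = 2; b_4 = 5.
Since b_4 = b_1 = 5, the sequence is eventually periodic: after a pre-period of length 1 it cycles with period 3.
For i ≥ 1, b_i depends only on (i - 1) mod 3. (302 - 1) mod 3 = 1, so b_{302} = b_2 = 11.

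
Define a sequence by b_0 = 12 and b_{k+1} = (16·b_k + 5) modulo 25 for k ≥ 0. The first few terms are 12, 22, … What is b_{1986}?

Computing terms: b_0 = 12; b_1 = 22; b_2 = 7; b_3 = 17; b_4 = 2; b_5 = 12.
The sequence repeats with period 5.
(1986 - 0) mod 5 = 1, so b_{1986} = b_1 = 22.

22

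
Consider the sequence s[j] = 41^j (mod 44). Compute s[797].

Listing terms: s[0] = 1,  s[1] = 41,  s[2] = 9,  s[3] = 17,  s[4] = 37,  s[5] = 21,  s[6] = 25,  s[7] = 13,  s[8] = 5,  s[9] = 29,  s[10] = 1.
Since s[10] = s[0] = 1, the sequence is periodic with period 10.
So s[797] = s[0 + ((797-0) mod 10)] = s[7] = 13.

13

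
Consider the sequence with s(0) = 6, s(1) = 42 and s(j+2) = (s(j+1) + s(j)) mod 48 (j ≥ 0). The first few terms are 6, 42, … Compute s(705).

18

We have s(0) = 6; s(1) = 42; s(2) = 0; s(3) = 42; s(4) = 42; s(5) = 36; s(6) = 30; s(7) = 18; s(8) = 0; s(9) = 18; s(10) = 18; s(11) = 36; s(12) = 6; s(13) = 42.
The sequence repeats with period 12.
(705 - 0) mod 12 = 9, so s(705) = s(9) = 18.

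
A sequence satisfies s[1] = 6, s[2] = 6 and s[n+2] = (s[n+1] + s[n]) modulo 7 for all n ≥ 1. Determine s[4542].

1

Listing terms: s[1] = 6; s[2] = 6; s[3] = 5; s[4] = 4; s[5] = 2; s[6] = 6; s[7] = 1; s[8] = 0; s[9] = 1; s[10] = 1; s[11] = 2; s[12] = 3; s[13] = 5; s[14] = 1; s[15] = 6; s[16] = 0; s[17] = 6; s[18] = 6.
Since (s[17], s[18]) = (s[1], s[2]) = (6, 6) (two consecutive terms determine the rest), the sequence is periodic with period 16.
(4542 - 1) mod 16 = 13, so s[4542] = s[14] = 1.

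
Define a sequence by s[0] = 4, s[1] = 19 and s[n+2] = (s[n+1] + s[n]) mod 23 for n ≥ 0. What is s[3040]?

10

We have s[0] = 4; s[1] = 19; s[2] = 0; s[3] = 19; s[4] = 19; s[5] = 15; s[6] = 11; s[7] = 3; s[8] = 14; s[9] = 17; s[10] = 8; s[11] = 2; s[12] = 10; s[13] = 12; s[14] = 22; s[15] = 11; s[16] = 10; s[17] = 21; s[18] = 8; s[19] = 6; s[20] = 14; s[21] = 20; s[22] = 11; s[23] = 8; s[24] = 19; s[25] = 4; s[26] = 0; s[27] = 4; s[28] = 4; s[29] = 8; s[30] = 12; s[31] = 20; s[32] = 9; s[33] = 6; s[34] = 15; s[35] = 21; s[36] = 13; s[37] = 11; s[38] = 1; s[39] = 12; s[40] = 13; s[41] = 2; s[42] = 15; s[43] = 17; s[44] = 9; s[45] = 3; s[46] = 12; s[47] = 15; s[48] = 4; s[49] = 19.
Since (s[48], s[49]) = (s[0], s[1]) = (4, 19) (two consecutive terms determine the rest), the sequence is periodic with period 48.
(3040 - 0) mod 48 = 16, so s[3040] = s[16] = 10.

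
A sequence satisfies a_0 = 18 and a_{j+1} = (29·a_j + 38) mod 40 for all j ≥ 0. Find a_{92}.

We have a_0 = 18; a_1 = 0; a_2 = 38; a_3 = 20; a_4 = 18.
The sequence repeats with period 4.
So a_{92} = a_{0 + ((92-0) mod 4)} = a_0 = 18.

18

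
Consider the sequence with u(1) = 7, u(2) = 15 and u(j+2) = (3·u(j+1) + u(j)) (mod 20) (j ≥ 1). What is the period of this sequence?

Computing terms: u(1) = 7, u(2) = 15, u(3) = 12, u(4) = 11, u(5) = 5, u(6) = 6, u(7) = 3, u(8) = 15, u(9) = 8, u(10) = 19, u(11) = 5, u(12) = 14, u(13) = 7, u(14) = 15.
Since (u(13), u(14)) = (u(1), u(2)) = (7, 15) (two consecutive terms determine the rest), the sequence is periodic with period 12.

12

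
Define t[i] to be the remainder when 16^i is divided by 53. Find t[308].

36

We have t[1] = 16,  t[2] = 44,  t[3] = 15,  t[4] = 28,  t[5] = 24,  t[6] = 13,  t[7] = 49,  t[8] = 42,  t[9] = 36,  t[10] = 46,  t[11] = 47,  t[12] = 10,  t[13] = 1,  t[14] = 16.
Since t[14] = t[1] = 16, the sequence is periodic with period 13.
So t[308] = t[1 + ((308-1) mod 13)] = t[9] = 36.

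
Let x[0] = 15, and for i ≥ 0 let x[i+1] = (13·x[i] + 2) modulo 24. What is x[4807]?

17

We have x[0] = 15; x[1] = 5; x[2] = 19; x[3] = 9; x[4] = 23; x[5] = 13; x[6] = 3; x[7] = 17; x[8] = 7; x[9] = 21; x[10] = 11; x[11] = 1; x[12] = 15.
The sequence repeats with period 12.
(4807 - 0) mod 12 = 7, so x[4807] = x[7] = 17.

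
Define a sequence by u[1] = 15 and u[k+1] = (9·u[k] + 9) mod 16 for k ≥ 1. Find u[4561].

u[1] = 15; u[2] = 0; u[3] = 9; u[4] = 10; u[5] = 3; u[6] = 4; u[7] = 13; u[8] = 14; u[9] = 7; u[10] = 8; u[11] = 1; u[12] = 2; u[13] = 11; u[14] = 12; u[15] = 5; u[16] = 6; u[17] = 15.
The sequence repeats with period 16.
(4561 - 1) mod 16 = 0, so u[4561] = u[1] = 15.

15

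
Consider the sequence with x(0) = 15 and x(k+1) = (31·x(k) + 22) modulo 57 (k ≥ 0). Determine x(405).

0

We have x(0) = 15,  x(1) = 31,  x(2) = 14,  x(3) = 0,  x(4) = 22,  x(5) = 20,  x(6) = 15.
Since x(6) = x(0) = 15, the sequence is periodic with period 6.
So x(405) = x(0 + ((405-0) mod 6)) = x(3) = 0.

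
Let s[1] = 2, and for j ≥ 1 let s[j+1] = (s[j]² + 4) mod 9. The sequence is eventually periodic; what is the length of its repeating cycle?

3

We have s[1] = 2; s[2] = 8; s[3] = 5; s[4] = 2.
Since s[4] = s[1] = 2, the sequence is periodic with period 3.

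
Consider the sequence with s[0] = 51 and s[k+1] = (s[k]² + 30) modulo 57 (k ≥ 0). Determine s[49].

Computing terms: s[0] = 51, s[1] = 9, s[2] = 54, s[3] = 39, s[4] = 12, s[5] = 3, s[6] = 39.
Since s[6] = s[3] = 39, the sequence is eventually periodic: after a pre-period of length 3 it cycles with period 3.
For k ≥ 3, s[k] depends only on (k - 3) mod 3. (49 - 3) mod 3 = 1, so s[49] = s[4] = 12.

12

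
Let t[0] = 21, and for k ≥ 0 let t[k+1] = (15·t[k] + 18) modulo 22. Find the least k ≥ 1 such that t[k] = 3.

1

t[0] = 21, t[1] = 3, t[2] = 19, t[3] = 17, t[4] = 9, t[5] = 21.
Since t[5] = t[0] = 21, the sequence is periodic with period 5.
The value 3 first appears (with k ≥ 1) at t[1].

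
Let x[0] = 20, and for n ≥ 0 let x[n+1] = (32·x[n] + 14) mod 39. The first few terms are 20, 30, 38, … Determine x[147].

21

Computing terms: x[0] = 20; x[1] = 30; x[2] = 38; x[3] = 21; x[4] = 23; x[5] = 9; x[6] = 29; x[7] = 6; x[8] = 11; x[9] = 15; x[10] = 26; x[11] = 27; x[12] = 20.
The sequence repeats with period 12.
So x[147] = x[0 + ((147-0) mod 12)] = x[3] = 21.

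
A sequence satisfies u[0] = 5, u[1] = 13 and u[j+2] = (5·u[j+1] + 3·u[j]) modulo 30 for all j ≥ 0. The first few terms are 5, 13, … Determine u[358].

We have u[0] = 5,  u[1] = 13,  u[2] = 20,  u[3] = 19,  u[4] = 5,  u[5] = 22,  u[6] = 5,  u[7] = 1,  u[8] = 20,  u[9] = 13,  u[10] = 5,  u[11] = 4,  u[12] = 5,  u[13] = 7,  u[14] = 20,  u[15] = 1,  u[16] = 5,  u[17] = 28,  u[18] = 5,  u[19] = 19,  u[20] = 20,  u[21] = 7,  u[22] = 5,  u[23] = 16,  u[24] = 5,  u[25] = 13.
Since (u[24], u[25]) = (u[0], u[1]) = (5, 13) (two consecutive terms determine the rest), the sequence is periodic with period 24.
(358 - 0) mod 24 = 22, so u[358] = u[22] = 5.

5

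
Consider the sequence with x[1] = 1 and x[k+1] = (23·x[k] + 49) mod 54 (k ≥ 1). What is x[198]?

x[1] = 1; x[2] = 18; x[3] = 31; x[4] = 6; x[5] = 25; x[6] = 30; x[7] = 37; x[8] = 36; x[9] = 13; x[10] = 24; x[11] = 7; x[12] = 48; x[13] = 19; x[14] = 0; x[15] = 49; x[16] = 42; x[17] = 43; x[18] = 12; x[19] = 1.
Since x[19] = x[1] = 1, the sequence is periodic with period 18.
(198 - 1) mod 18 = 17, so x[198] = x[18] = 12.

12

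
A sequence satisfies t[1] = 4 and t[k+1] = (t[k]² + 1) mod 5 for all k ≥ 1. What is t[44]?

2

t[1] = 4; t[2] = 2; t[3] = 0; t[4] = 1; t[5] = 2.
Since t[5] = t[2] = 2, the sequence is eventually periodic: after a pre-period of length 1 it cycles with period 3.
For k ≥ 2, t[k] depends only on (k - 2) mod 3. (44 - 2) mod 3 = 0, so t[44] = t[2] = 2.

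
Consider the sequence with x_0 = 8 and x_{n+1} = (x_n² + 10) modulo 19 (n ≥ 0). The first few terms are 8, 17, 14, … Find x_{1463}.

Computing terms: x_0 = 8; x_1 = 17; x_2 = 14; x_3 = 16; x_4 = 0; x_5 = 10; x_6 = 15; x_7 = 7; x_8 = 2; x_9 = 14.
Since x_9 = x_2 = 14, the sequence is eventually periodic: after a pre-period of length 2 it cycles with period 7.
For n ≥ 2, x_n depends only on (n - 2) mod 7. (1463 - 2) mod 7 = 5, so x_{1463} = x_7 = 7.

7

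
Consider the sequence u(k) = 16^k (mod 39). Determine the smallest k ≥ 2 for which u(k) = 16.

4

u(1) = 16, u(2) = 22, u(3) = 1, u(4) = 16.
The sequence repeats with period 3.
The value 16 next appears (with k ≥ 2) at u(4).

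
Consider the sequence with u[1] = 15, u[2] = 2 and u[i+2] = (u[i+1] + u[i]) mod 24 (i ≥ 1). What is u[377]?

12

Listing terms: u[1] = 15,  u[2] = 2,  u[3] = 17,  u[4] = 19,  u[5] = 12,  u[6] = 7,  u[7] = 19,  u[8] = 2,  u[9] = 21,  u[10] = 23,  u[11] = 20,  u[12] = 19,  u[13] = 15,  u[14] = 10,  u[15] = 1,  u[16] = 11,  u[17] = 12,  u[18] = 23,  u[19] = 11,  u[20] = 10,  u[21] = 21,  u[22] = 7,  u[23] = 4,  u[24] = 11,  u[25] = 15,  u[26] = 2.
Since (u[25], u[26]) = (u[1], u[2]) = (15, 2) (two consecutive terms determine the rest), the sequence is periodic with period 24.
So u[377] = u[1 + ((377-1) mod 24)] = u[17] = 12.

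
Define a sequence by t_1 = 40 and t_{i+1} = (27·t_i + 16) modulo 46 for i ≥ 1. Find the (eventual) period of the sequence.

11

We have t_1 = 40,  t_2 = 38,  t_3 = 30,  t_4 = 44,  t_5 = 8,  t_6 = 2,  t_7 = 24,  t_8 = 20,  t_9 = 4,  t_{10} = 32,  t_{11} = 6,  t_{12} = 40.
Since t_{12} = t_1 = 40, the sequence is periodic with period 11.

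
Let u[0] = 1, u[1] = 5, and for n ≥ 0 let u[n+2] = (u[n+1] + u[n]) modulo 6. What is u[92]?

2

Computing terms: u[0] = 1,  u[1] = 5,  u[2] = 0,  u[3] = 5,  u[4] = 5,  u[5] = 4,  u[6] = 3,  u[7] = 1,  u[8] = 4,  u[9] = 5,  u[10] = 3,  u[11] = 2,  u[12] = 5,  u[13] = 1,  u[14] = 0,  u[15] = 1,  u[16] = 1,  u[17] = 2,  u[18] = 3,  u[19] = 5,  u[20] = 2,  u[21] = 1,  u[22] = 3,  u[23] = 4,  u[24] = 1,  u[25] = 5.
Since (u[24], u[25]) = (u[0], u[1]) = (1, 5) (two consecutive terms determine the rest), the sequence is periodic with period 24.
So u[92] = u[0 + ((92-0) mod 24)] = u[20] = 2.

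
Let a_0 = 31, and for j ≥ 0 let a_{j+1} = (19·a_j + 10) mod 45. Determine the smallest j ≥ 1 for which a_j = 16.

Listing terms: a_0 = 31, a_1 = 14, a_2 = 6, a_3 = 34, a_4 = 26, a_5 = 9, a_6 = 1, a_7 = 29, a_8 = 21, a_9 = 4, a_{10} = 41, a_{11} = 24, a_{12} = 16, a_{13} = 44, a_{14} = 36, a_{15} = 19, a_{16} = 11, a_{17} = 39, a_{18} = 31.
The sequence repeats with period 18.
The value 16 first appears (with j ≥ 1) at a_{12}.

12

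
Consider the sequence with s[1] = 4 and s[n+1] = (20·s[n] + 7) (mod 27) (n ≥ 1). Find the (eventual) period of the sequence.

18

We have s[1] = 4; s[2] = 6; s[3] = 19; s[4] = 9; s[5] = 25; s[6] = 21; s[7] = 22; s[8] = 15; s[9] = 10; s[10] = 18; s[11] = 16; s[12] = 3; s[13] = 13; s[14] = 24; s[15] = 1; s[16] = 0; s[17] = 7; s[18] = 12; s[19] = 4.
The sequence repeats with period 18.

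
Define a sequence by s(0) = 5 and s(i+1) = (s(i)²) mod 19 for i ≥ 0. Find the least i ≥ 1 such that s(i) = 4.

We have s(0) = 5; s(1) = 6; s(2) = 17; s(3) = 4; s(4) = 16; s(5) = 9; s(6) = 5.
The sequence repeats with period 6.
The value 4 first appears (with i ≥ 1) at s(3).

3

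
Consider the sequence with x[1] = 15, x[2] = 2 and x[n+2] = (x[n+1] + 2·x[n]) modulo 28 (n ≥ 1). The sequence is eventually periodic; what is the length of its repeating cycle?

3

Listing terms: x[1] = 15,  x[2] = 2,  x[3] = 4,  x[4] = 8,  x[5] = 16,  x[6] = 4,  x[7] = 8.
Since (x[6], x[7]) = (x[3], x[4]) = (4, 8) (two consecutive terms determine the rest), the sequence is eventually periodic: after a pre-period of length 2 it cycles with period 3.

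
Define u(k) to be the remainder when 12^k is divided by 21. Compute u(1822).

Listing terms: u(0) = 1; u(1) = 12; u(2) = 18; u(3) = 6; u(4) = 9; u(5) = 3; u(6) = 15; u(7) = 12.
Since u(7) = u(1) = 12, the sequence is eventually periodic: after a pre-period of length 1 it cycles with period 6.
For k ≥ 1, u(k) depends only on (k - 1) mod 6. (1822 - 1) mod 6 = 3, so u(1822) = u(4) = 9.

9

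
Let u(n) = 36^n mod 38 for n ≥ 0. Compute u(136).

Listing terms: u(0) = 1, u(1) = 36, u(2) = 4, u(3) = 30, u(4) = 16, u(5) = 6, u(6) = 26, u(7) = 24, u(8) = 28, u(9) = 20, u(10) = 36.
Since u(10) = u(1) = 36, the sequence is eventually periodic: after a pre-period of length 1 it cycles with period 9.
For n ≥ 1, u(n) depends only on (n - 1) mod 9. (136 - 1) mod 9 = 0, so u(136) = u(1) = 36.

36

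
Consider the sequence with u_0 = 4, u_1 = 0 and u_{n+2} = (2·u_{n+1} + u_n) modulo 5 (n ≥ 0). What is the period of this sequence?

Listing terms: u_0 = 4,  u_1 = 0,  u_2 = 4,  u_3 = 3,  u_4 = 0,  u_5 = 3,  u_6 = 1,  u_7 = 0,  u_8 = 1,  u_9 = 2,  u_{10} = 0,  u_{11} = 2,  u_{12} = 4,  u_{13} = 0.
Since (u_{12}, u_{13}) = (u_0, u_1) = (4, 0) (two consecutive terms determine the rest), the sequence is periodic with period 12.

12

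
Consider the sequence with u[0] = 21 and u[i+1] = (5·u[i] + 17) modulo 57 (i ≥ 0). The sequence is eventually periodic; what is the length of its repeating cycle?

Computing terms: u[0] = 21,  u[1] = 8,  u[2] = 0,  u[3] = 17,  u[4] = 45,  u[5] = 14,  u[6] = 30,  u[7] = 53,  u[8] = 54,  u[9] = 2,  u[10] = 27,  u[11] = 38,  u[12] = 36,  u[13] = 26,  u[14] = 33,  u[15] = 11,  u[16] = 15,  u[17] = 35,  u[18] = 21.
The sequence repeats with period 18.

18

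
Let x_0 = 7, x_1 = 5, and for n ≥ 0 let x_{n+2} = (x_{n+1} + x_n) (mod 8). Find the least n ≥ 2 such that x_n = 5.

x_0 = 7; x_1 = 5; x_2 = 4; x_3 = 1; x_4 = 5; x_5 = 6; x_6 = 3; x_7 = 1; x_8 = 4; x_9 = 5; x_{10} = 1; x_{11} = 6; x_{12} = 7; x_{13} = 5.
The sequence repeats with period 12.
The value 5 first appears (with n ≥ 2) at x_4.

4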